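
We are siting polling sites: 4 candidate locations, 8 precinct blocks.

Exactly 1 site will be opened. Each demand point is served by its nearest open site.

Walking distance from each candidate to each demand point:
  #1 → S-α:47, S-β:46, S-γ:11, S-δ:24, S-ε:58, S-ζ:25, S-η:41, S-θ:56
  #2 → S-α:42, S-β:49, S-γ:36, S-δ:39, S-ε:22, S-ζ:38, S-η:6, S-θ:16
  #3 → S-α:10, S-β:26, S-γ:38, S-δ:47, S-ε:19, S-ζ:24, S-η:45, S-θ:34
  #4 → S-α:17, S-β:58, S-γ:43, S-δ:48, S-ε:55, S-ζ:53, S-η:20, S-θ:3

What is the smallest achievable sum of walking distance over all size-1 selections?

Open {#3}.
  S-α→#3 10, S-β→#3 26, S-γ→#3 38, S-δ→#3 47, S-ε→#3 19, S-ζ→#3 24, S-η→#3 45, S-θ→#3 34  ⇒ total 243.
Compare {#2}: total 248.
Compare {#4}: total 297.
No size-1 selection does better; minimum is 243.

243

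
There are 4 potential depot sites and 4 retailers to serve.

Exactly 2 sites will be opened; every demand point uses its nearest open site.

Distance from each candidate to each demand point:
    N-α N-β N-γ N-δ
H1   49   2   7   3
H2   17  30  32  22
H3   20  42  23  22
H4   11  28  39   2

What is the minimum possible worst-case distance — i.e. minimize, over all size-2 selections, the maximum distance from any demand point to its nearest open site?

11

Open {H1, H4}.
  Farthest demand point is N-α at distance 11 (to H4); all others are ≤ 11.
With {H1, H2} the worst case is 17.
With {H1, H3} the worst case is 20.
No size-2 selection achieves below 11.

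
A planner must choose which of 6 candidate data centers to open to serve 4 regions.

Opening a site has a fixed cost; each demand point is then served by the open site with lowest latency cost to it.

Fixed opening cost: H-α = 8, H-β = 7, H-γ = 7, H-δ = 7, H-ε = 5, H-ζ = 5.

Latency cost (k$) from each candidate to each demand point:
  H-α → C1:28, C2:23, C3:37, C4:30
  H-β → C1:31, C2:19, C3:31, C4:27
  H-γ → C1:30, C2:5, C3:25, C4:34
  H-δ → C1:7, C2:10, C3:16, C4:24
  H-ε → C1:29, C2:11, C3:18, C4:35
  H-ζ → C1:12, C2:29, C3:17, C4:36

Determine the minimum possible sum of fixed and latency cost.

64

Open {H-δ}: assign each demand point to its cheapest open site.
  C1→H-δ 7, C2→H-δ 10, C3→H-δ 16, C4→H-δ 24
  latency cost 57, fixed 7 → total 64.
Compare {H-γ, H-δ}: latency cost 52 + fixed 14 = 66.
Compare {H-δ, H-ε}: latency cost 57 + fixed 12 = 69.
Compare {H-δ, H-ζ}: latency cost 57 + fixed 12 = 69.
All other subsets cost ≥ 66. Minimum total cost: 64.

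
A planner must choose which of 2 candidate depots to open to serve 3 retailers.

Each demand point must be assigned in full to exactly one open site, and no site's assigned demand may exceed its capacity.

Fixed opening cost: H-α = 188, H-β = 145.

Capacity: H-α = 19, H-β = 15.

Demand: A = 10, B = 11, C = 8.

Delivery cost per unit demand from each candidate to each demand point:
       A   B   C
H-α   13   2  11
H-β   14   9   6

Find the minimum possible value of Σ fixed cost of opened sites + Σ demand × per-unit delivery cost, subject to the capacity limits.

Open {H-α, H-β}; cheapest assignment that respects the capacities:
  H-α (cap 19, load 19): B, C — cost 11×2 + 8×11 = 110
  H-β (cap 15, load 10): A — cost 10×14 = 140
  Shipping 250, fixed 333 → total 583.
  Any other capacity-feasible assignment to {H-α, H-β} ships for at least 250.
Total demand is 29 and no other set of sites has combined capacity ≥ 29, so {H-α, H-β} is the only feasible choice of open sites. Minimum: 583.

583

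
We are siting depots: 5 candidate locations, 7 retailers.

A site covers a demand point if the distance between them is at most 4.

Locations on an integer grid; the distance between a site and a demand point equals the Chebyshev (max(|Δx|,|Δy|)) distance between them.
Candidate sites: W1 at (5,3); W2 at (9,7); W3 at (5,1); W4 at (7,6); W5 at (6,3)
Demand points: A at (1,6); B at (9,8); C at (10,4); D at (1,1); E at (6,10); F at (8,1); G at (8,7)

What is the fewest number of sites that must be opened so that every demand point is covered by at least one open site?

Coverage sets (demand points within 4 of each site):
  W1: {A, D, F, G}
  W2: {B, C, E, G}
  W3: {D, F}
  W4: {B, C, E, G}
  W5: {C, F, G}
No single site covers all 7 demand points.
But {W1, W2} covers everything, so the minimum is 2.

2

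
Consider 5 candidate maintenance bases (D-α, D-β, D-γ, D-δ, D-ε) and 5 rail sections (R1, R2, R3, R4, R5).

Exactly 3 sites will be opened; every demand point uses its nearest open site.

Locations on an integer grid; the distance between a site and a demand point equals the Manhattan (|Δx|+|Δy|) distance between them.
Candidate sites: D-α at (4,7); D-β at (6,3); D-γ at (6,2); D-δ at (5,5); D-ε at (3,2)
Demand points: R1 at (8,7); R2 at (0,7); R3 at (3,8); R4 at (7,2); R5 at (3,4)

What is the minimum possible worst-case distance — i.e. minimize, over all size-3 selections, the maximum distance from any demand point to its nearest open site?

Open {D-α, D-β, D-γ}.
  Farthest demand point is R1 at distance 4 (to D-α); all others are ≤ 4.
With {D-α, D-β, D-δ} the worst case is 4.
With {D-α, D-β, D-ε} the worst case is 4.
No size-3 selection achieves below 4.

4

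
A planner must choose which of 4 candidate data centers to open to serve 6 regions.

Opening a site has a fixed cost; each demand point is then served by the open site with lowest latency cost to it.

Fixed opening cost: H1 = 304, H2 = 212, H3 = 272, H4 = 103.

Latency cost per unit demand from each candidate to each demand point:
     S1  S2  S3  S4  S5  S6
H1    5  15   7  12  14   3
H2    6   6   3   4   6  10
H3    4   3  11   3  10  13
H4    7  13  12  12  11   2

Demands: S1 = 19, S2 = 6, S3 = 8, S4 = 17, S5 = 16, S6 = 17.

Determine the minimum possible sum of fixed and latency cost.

687

Open {H2, H4}: assign each demand point to its cheapest open site.
  S1→H2 19×6=114, S2→H2 6×6=36, S3→H2 8×3=24, S4→H2 17×4=68, S5→H2 16×6=96, S6→H4 17×2=34
  latency cost 372, fixed 315 → total 687.
Compare {H2}: latency cost 508 + fixed 212 = 720.
Compare {H3, H4}: latency cost 427 + fixed 375 = 802.
Compare {H4}: latency cost 721 + fixed 103 = 824.
All other subsets cost ≥ 720. Minimum total cost: 687.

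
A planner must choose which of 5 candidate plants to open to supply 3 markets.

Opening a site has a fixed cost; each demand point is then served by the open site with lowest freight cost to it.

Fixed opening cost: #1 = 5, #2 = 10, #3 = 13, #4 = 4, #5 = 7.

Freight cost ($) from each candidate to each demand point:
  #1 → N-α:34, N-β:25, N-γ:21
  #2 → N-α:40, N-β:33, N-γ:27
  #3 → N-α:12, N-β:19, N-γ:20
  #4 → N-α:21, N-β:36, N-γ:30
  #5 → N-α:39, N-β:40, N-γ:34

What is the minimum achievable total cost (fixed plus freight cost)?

64

Open {#3}: assign each demand point to its cheapest open site.
  N-α→#3 12, N-β→#3 19, N-γ→#3 20
  freight cost 51, fixed 13 → total 64.
Compare {#3, #4}: freight cost 51 + fixed 17 = 68.
Compare {#1, #3}: freight cost 51 + fixed 18 = 69.
Compare {#3, #5}: freight cost 51 + fixed 20 = 71.
All other subsets cost ≥ 68. Minimum total cost: 64.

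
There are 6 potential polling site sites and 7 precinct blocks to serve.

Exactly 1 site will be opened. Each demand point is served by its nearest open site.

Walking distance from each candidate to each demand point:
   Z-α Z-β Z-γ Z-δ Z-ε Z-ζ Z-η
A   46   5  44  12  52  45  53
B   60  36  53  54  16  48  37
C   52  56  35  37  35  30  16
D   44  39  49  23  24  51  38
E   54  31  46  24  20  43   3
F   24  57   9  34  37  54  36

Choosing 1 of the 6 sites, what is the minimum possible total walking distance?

Open {E}.
  Z-α→E 54, Z-β→E 31, Z-γ→E 46, Z-δ→E 24, Z-ε→E 20, Z-ζ→E 43, Z-η→E 3  ⇒ total 221.
Compare {F}: total 251.
Compare {A}: total 257.
No size-1 selection does better; minimum is 221.

221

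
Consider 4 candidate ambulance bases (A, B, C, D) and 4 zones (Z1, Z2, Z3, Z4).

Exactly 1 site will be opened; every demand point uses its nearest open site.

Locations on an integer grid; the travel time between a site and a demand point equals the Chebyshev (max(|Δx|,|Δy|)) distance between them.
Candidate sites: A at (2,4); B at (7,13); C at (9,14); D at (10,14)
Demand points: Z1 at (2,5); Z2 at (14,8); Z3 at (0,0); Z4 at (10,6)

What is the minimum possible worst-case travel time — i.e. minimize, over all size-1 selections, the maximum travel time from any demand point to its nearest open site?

12

Open {A}.
  Farthest demand point is Z2 at travel time 12 (to A); all others are ≤ 12.
With {B} the worst case is 13.
With {C} the worst case is 14.
No size-1 selection achieves below 12.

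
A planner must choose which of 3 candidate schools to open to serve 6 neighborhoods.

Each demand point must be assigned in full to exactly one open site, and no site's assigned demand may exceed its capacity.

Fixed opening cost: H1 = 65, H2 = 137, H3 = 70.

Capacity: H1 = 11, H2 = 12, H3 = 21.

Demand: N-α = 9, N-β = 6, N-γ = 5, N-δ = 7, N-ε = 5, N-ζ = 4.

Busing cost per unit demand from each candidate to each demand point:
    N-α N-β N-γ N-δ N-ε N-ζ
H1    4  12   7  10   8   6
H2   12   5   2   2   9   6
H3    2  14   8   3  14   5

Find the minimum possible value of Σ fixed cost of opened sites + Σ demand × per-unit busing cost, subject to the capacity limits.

411

Open {H1, H2, H3}; cheapest assignment that respects the capacities:
  H1 (cap 11, load 5): N-ε — cost 5×8 = 40
  H2 (cap 12, load 11): N-β, N-γ — cost 6×5 + 5×2 = 40
  H3 (cap 21, load 20): N-α, N-δ, N-ζ — cost 9×2 + 7×3 + 4×5 = 59
  Shipping 139, fixed 272 → total 411.
  Any other capacity-feasible assignment to {H1, H2, H3} ships for at least 139.
Total demand is 36 and no other set of sites has combined capacity ≥ 36, so {H1, H2, H3} is the only feasible choice of open sites. Minimum: 411.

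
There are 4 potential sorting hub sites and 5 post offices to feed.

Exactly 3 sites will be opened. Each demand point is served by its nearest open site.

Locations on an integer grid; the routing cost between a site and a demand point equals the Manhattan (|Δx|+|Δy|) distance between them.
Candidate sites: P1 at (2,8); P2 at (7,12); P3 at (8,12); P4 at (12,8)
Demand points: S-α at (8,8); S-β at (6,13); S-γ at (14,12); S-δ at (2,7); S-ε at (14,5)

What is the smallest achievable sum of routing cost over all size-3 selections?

18

Open {P1, P2, P4}.
  S-α→P4 4, S-β→P2 2, S-γ→P4 6, S-δ→P1 1, S-ε→P4 5  ⇒ total 18.
Compare {P1, P3, P4}: total 19.
Compare {P1, P2, P3}: total 26.
No size-3 selection does better; minimum is 18.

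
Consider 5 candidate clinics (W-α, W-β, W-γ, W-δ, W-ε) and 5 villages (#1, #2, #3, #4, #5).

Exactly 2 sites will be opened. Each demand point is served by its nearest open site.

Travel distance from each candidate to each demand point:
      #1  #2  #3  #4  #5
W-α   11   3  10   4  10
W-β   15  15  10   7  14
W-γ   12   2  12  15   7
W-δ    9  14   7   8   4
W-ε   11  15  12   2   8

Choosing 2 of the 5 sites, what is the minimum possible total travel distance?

Open {W-α, W-δ}.
  #1→W-δ 9, #2→W-α 3, #3→W-δ 7, #4→W-α 4, #5→W-δ 4  ⇒ total 27.
Compare {W-γ, W-δ}: total 30.
Compare {W-α, W-γ}: total 34.
No size-2 selection does better; minimum is 27.

27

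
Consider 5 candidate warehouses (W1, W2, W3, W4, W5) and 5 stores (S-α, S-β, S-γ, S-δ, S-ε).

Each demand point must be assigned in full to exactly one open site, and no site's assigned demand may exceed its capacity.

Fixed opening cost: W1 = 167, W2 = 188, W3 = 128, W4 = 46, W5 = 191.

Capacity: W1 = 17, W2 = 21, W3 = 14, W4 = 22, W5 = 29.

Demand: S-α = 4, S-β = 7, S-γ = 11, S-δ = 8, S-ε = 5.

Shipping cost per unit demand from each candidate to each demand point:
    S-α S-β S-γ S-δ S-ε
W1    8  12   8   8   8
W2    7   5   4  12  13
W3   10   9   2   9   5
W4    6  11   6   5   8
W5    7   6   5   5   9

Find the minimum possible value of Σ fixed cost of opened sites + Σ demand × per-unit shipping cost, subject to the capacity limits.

Open {W2, W4}; cheapest assignment that respects the capacities:
  W2 (cap 21, load 18): S-β, S-γ — cost 7×5 + 11×4 = 79
  W4 (cap 22, load 17): S-α, S-δ, S-ε — cost 4×6 + 8×5 + 5×8 = 104
  Shipping 183, fixed 234 → total 417.
  Any other capacity-feasible assignment to {W2, W4} ships for at least 183.
Compare {W3, W4}: its best feasible assignment gives total 438.
Compare {W4, W5}: its best feasible assignment gives total 438.
Every other set of open sites that can feasibly serve all demand totals ≥ 438 even under its best assignment. Minimum: 417.

417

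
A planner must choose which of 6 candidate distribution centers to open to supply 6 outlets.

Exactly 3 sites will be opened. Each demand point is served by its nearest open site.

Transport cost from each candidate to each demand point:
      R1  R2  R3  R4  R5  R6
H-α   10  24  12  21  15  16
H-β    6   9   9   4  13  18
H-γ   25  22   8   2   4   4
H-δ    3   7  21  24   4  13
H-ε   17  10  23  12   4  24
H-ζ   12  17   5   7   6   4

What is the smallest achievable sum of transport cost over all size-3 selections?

Open {H-γ, H-δ, H-ζ}.
  R1→H-δ 3, R2→H-δ 7, R3→H-ζ 5, R4→H-γ 2, R5→H-γ 4, R6→H-γ 4  ⇒ total 25.
Compare {H-β, H-δ, H-ζ}: total 27.
Compare {H-α, H-γ, H-δ}: total 28.
No size-3 selection does better; minimum is 25.

25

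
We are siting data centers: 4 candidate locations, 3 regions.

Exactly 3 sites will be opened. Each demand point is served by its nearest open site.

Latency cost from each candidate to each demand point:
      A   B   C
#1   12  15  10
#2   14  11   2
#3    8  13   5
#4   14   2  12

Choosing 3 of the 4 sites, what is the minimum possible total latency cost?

12

Open {#2, #3, #4}.
  A→#3 8, B→#4 2, C→#2 2  ⇒ total 12.
Compare {#1, #3, #4}: total 15.
Compare {#1, #2, #4}: total 16.
No size-3 selection does better; minimum is 12.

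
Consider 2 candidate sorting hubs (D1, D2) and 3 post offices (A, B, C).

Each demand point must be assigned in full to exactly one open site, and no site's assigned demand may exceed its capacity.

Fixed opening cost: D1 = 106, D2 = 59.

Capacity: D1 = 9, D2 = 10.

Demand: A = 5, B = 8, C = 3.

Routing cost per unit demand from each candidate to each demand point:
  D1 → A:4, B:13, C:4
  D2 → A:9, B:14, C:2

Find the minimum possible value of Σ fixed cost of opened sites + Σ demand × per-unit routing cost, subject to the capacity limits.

309

Open {D1, D2}; cheapest assignment that respects the capacities:
  D1 (cap 9, load 8): A, C — cost 5×4 + 3×4 = 32
  D2 (cap 10, load 8): B — cost 8×14 = 112
  Shipping 144, fixed 165 → total 309.
  Any other capacity-feasible assignment to {D1, D2} ships for at least 144.
Total demand is 16 and no other set of sites has combined capacity ≥ 16, so {D1, D2} is the only feasible choice of open sites. Minimum: 309.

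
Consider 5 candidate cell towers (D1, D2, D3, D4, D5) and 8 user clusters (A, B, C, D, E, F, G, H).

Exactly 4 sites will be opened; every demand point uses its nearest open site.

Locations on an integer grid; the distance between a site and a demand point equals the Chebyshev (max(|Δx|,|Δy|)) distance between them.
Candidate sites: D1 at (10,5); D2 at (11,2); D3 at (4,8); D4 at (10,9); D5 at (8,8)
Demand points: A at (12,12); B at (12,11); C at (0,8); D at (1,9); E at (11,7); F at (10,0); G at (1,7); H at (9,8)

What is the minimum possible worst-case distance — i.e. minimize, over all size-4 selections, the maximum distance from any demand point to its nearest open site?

Open {D1, D2, D3, D4}.
  Farthest demand point is C at distance 4 (to D3); all others are ≤ 4.
With {D1, D2, D3, D5} the worst case is 4.
With {D2, D3, D4, D5} the worst case is 4.
No size-4 selection achieves below 4.

4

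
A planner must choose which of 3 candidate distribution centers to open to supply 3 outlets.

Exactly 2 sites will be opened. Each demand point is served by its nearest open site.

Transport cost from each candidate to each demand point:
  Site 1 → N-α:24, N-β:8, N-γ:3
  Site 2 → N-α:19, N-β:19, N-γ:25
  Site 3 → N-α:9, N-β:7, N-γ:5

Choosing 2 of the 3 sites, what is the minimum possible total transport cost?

19

Open {Site 1, Site 3}.
  N-α→Site 3 9, N-β→Site 3 7, N-γ→Site 1 3  ⇒ total 19.
Compare {Site 2, Site 3}: total 21.
Compare {Site 1, Site 2}: total 30.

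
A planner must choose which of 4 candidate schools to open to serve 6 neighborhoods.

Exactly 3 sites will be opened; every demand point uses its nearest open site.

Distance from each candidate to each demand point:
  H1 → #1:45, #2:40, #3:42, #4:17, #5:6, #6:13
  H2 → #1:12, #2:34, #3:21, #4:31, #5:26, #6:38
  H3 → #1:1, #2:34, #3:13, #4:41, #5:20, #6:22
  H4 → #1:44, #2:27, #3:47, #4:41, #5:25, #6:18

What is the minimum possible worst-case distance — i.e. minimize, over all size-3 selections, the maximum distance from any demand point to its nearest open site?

Open {H1, H2, H4}.
  Farthest demand point is #2 at distance 27 (to H4); all others are ≤ 27.
With {H1, H3, H4} the worst case is 27.
With {H2, H3, H4} the worst case is 31.
No size-3 selection achieves below 27.

27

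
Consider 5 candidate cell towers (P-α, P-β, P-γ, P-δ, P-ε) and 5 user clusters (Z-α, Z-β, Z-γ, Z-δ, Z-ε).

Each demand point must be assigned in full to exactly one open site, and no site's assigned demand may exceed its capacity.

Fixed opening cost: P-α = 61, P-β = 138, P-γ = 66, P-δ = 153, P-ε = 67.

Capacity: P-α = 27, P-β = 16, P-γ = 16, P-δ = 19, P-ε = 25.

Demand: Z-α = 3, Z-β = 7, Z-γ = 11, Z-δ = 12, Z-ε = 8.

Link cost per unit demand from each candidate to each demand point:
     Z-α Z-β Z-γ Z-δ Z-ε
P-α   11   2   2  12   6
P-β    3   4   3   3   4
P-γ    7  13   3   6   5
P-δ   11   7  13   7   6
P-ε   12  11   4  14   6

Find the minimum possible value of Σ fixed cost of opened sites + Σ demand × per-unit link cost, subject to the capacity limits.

304

Open {P-α, P-γ}; cheapest assignment that respects the capacities:
  P-α (cap 27, load 26): Z-β, Z-γ, Z-ε — cost 7×2 + 11×2 + 8×6 = 84
  P-γ (cap 16, load 15): Z-α, Z-δ — cost 3×7 + 12×6 = 93
  Shipping 177, fixed 127 → total 304.
  Any other capacity-feasible assignment to {P-α, P-γ} ships for at least 177.
Compare {P-α, P-β}: its best feasible assignment gives total 328.
Compare {P-α, P-γ, P-ε}: its best feasible assignment gives total 371.
Every other set of open sites that can feasibly serve all demand totals ≥ 328 even under its best assignment. Minimum: 304.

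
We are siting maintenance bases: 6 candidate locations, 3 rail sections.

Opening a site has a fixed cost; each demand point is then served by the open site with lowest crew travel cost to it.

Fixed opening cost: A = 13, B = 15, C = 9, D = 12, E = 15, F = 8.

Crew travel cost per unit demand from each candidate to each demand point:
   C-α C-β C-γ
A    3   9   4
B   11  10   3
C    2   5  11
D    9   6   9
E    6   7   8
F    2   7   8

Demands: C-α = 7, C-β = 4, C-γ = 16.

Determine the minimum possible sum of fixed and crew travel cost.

Open {B, C}: assign each demand point to its cheapest open site.
  C-α→C 7×2=14, C-β→C 4×5=20, C-γ→B 16×3=48
  crew travel cost 82, fixed 24 → total 106.
Compare {B, F}: crew travel cost 90 + fixed 23 = 113.
Compare {B, C, F}: crew travel cost 82 + fixed 32 = 114.
Compare {B, C, D}: crew travel cost 82 + fixed 36 = 118.
All other subsets cost ≥ 113. Minimum total cost: 106.

106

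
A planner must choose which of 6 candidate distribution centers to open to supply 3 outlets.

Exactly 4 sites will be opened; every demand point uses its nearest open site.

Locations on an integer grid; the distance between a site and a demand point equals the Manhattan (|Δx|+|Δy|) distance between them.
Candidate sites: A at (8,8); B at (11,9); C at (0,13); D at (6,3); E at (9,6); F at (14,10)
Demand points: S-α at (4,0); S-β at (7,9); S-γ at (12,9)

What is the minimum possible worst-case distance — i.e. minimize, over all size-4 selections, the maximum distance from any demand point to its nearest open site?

Open {A, B, C, D}.
  Farthest demand point is S-α at distance 5 (to D); all others are ≤ 5.
With {A, B, D, E} the worst case is 5.
With {A, B, D, F} the worst case is 5.
No size-4 selection achieves below 5.

5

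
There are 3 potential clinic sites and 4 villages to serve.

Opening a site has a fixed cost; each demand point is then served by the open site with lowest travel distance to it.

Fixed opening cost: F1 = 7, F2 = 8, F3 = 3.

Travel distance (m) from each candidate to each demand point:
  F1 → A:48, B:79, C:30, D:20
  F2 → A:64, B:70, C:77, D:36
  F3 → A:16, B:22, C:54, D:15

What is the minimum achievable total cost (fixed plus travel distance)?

Open {F1, F3}: assign each demand point to its cheapest open site.
  A→F3 16, B→F3 22, C→F1 30, D→F3 15
  travel distance 83, fixed 10 → total 93.
Compare {F1, F2, F3}: travel distance 83 + fixed 18 = 101.
Compare {F3}: travel distance 107 + fixed 3 = 110.
Compare {F2, F3}: travel distance 107 + fixed 11 = 118.
All other subsets cost ≥ 101. Minimum total cost: 93.

93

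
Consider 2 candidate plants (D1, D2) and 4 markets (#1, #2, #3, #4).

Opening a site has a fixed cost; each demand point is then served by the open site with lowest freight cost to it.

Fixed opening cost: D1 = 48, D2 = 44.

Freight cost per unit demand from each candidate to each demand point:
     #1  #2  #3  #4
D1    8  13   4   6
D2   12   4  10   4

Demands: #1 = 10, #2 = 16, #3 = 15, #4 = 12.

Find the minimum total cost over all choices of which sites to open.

344

Open {D1, D2}: assign each demand point to its cheapest open site.
  #1→D1 10×8=80, #2→D2 16×4=64, #3→D1 15×4=60, #4→D2 12×4=48
  freight cost 252, fixed 92 → total 344.
Compare {D2}: freight cost 382 + fixed 44 = 426.
Compare {D1}: freight cost 420 + fixed 48 = 468.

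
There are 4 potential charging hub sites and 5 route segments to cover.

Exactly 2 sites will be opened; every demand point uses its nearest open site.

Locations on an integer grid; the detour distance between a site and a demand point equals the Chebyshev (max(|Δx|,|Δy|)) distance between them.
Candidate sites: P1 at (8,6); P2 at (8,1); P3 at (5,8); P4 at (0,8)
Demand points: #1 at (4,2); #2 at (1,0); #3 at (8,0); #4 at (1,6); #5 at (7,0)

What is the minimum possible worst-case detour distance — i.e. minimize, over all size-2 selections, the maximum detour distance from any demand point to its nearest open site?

7

Open {P1, P2}.
  Farthest demand point is #2 at detour distance 7 (to P1); all others are ≤ 7.
With {P1, P3} the worst case is 7.
With {P1, P4} the worst case is 7.
No size-2 selection achieves below 7.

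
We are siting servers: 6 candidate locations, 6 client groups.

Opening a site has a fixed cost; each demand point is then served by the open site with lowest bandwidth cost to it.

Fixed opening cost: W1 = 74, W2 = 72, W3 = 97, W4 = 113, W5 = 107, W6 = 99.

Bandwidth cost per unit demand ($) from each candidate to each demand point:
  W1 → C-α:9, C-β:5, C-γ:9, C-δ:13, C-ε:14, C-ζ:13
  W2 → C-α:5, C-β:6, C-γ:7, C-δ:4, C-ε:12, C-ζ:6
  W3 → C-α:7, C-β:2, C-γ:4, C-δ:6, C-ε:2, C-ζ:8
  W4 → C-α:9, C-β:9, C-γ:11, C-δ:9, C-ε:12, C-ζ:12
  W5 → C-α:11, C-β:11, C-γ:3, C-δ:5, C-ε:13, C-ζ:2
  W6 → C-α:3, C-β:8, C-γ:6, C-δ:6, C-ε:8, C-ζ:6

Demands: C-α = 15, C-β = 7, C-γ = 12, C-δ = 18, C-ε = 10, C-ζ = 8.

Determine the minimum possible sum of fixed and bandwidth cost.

446

Open {W2, W3}: assign each demand point to its cheapest open site.
  C-α→W2 15×5=75, C-β→W3 7×2=14, C-γ→W3 12×4=48, C-δ→W2 18×4=72, C-ε→W3 10×2=20, C-ζ→W2 8×6=48
  bandwidth cost 277, fixed 169 → total 446.
Compare {W3}: bandwidth cost 359 + fixed 97 = 456.
Compare {W3, W6}: bandwidth cost 283 + fixed 196 = 479.
Compare {W3, W5}: bandwidth cost 281 + fixed 204 = 485.
All other subsets cost ≥ 456. Minimum total cost: 446.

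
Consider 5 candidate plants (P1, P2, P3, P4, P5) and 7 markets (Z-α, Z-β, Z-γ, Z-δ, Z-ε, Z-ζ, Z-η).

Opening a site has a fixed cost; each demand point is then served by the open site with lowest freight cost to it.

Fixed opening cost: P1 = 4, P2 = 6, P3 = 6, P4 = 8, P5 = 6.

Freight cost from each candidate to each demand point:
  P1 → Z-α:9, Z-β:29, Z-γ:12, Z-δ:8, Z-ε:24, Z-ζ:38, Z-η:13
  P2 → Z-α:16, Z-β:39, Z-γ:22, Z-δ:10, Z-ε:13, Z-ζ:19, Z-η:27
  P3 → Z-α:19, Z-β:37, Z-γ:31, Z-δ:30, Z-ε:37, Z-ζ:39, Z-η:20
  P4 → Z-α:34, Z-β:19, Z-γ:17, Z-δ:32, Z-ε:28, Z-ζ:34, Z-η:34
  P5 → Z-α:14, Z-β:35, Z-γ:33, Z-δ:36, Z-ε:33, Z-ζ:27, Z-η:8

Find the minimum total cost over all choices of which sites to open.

111

Open {P1, P2, P4}: assign each demand point to its cheapest open site.
  Z-α→P1 9, Z-β→P4 19, Z-γ→P1 12, Z-δ→P1 8, Z-ε→P2 13, Z-ζ→P2 19, Z-η→P1 13
  freight cost 93, fixed 18 → total 111.
Compare {P1, P2, P4, P5}: freight cost 88 + fixed 24 = 112.
Compare {P1, P2}: freight cost 103 + fixed 10 = 113.
Compare {P1, P2, P5}: freight cost 98 + fixed 16 = 114.
All other subsets cost ≥ 112. Minimum total cost: 111.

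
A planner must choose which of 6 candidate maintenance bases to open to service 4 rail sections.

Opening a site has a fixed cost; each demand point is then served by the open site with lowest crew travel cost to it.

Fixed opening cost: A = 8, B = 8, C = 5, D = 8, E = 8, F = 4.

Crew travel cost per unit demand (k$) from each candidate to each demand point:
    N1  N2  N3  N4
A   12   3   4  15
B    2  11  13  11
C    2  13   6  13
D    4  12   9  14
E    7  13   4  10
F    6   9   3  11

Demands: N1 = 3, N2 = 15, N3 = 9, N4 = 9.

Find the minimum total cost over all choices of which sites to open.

193

Open {A, C, E, F}: assign each demand point to its cheapest open site.
  N1→C 3×2=6, N2→A 15×3=45, N3→F 9×3=27, N4→E 9×10=90
  crew travel cost 168, fixed 25 → total 193.
Compare {A, C, F}: crew travel cost 177 + fixed 17 = 194.
Compare {A, B, E, F}: crew travel cost 168 + fixed 28 = 196.
Compare {A, B, F}: crew travel cost 177 + fixed 20 = 197.
All other subsets cost ≥ 194. Minimum total cost: 193.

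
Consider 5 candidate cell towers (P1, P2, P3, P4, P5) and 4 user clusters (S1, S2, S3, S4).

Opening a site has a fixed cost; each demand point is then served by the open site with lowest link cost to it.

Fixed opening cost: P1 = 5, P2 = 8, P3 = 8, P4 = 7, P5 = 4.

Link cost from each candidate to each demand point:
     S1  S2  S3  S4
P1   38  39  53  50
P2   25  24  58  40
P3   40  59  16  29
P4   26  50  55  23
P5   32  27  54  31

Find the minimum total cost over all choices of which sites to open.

Open {P2, P3}: assign each demand point to its cheapest open site.
  S1→P2 25, S2→P2 24, S3→P3 16, S4→P3 29
  link cost 94, fixed 16 → total 110.
Compare {P2, P3, P4}: link cost 88 + fixed 23 = 111.
Compare {P3, P4, P5}: link cost 92 + fixed 19 = 111.
Compare {P2, P3, P5}: link cost 94 + fixed 20 = 114.
All other subsets cost ≥ 111. Minimum total cost: 110.

110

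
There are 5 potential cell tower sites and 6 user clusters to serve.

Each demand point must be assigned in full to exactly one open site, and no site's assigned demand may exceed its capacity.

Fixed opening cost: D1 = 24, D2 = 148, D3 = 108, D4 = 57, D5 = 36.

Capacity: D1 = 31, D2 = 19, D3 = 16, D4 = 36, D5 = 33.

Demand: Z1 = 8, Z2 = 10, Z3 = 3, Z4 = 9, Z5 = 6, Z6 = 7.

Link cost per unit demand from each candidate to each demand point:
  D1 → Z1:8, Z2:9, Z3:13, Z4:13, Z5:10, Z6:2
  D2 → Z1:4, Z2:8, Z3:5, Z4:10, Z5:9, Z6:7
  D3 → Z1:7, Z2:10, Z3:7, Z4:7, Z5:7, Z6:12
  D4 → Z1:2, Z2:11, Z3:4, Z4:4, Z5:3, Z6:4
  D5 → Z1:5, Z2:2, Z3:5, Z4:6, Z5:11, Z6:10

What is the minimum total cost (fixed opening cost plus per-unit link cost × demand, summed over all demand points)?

223

Open {D4, D5}; cheapest assignment that respects the capacities:
  D4 (cap 36, load 33): Z1, Z3, Z4, Z5, Z6 — cost 8×2 + 3×4 + 9×4 + 6×3 + 7×4 = 110
  D5 (cap 33, load 10): Z2 — cost 10×2 = 20
  Shipping 130, fixed 93 → total 223.
  Any other capacity-feasible assignment to {D4, D5} ships for at least 130.
Compare {D1, D4, D5}: its best feasible assignment gives total 233.
Compare {D1, D5}: its best feasible assignment gives total 263.
Every other set of open sites that can feasibly serve all demand totals ≥ 233 even under its best assignment. Minimum: 223.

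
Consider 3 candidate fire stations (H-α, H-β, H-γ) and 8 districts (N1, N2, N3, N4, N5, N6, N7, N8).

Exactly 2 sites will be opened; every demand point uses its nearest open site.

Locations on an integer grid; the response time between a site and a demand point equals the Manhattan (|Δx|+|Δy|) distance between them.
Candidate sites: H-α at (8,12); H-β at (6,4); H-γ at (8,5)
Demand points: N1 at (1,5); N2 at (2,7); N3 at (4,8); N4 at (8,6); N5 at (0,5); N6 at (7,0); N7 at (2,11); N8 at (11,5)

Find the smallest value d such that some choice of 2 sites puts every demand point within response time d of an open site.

Open {H-α, H-β}.
  Farthest demand point is N2 at response time 7 (to H-β); all others are ≤ 7.
With {H-α, H-γ} the worst case is 8.
With {H-β, H-γ} the worst case is 11.
No size-2 selection achieves below 7.

7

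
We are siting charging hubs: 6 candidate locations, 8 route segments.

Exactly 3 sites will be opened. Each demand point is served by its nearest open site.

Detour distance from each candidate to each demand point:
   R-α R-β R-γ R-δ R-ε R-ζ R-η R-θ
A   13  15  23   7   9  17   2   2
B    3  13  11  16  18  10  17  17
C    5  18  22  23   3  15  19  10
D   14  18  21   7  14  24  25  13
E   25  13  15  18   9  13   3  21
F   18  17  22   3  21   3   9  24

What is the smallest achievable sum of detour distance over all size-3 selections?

46

Open {A, B, F}.
  R-α→B 3, R-β→B 13, R-γ→B 11, R-δ→F 3, R-ε→A 9, R-ζ→F 3, R-η→A 2, R-θ→A 2  ⇒ total 46.
Compare {A, B, C}: total 51.
Compare {A, C, F}: total 55.
No size-3 selection does better; minimum is 46.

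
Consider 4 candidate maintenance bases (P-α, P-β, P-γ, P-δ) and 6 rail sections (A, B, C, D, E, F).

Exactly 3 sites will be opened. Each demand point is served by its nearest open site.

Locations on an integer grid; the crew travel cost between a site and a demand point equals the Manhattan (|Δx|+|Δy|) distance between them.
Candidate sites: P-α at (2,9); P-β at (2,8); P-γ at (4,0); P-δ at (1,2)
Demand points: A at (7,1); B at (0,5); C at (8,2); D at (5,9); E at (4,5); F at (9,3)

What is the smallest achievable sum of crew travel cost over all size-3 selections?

Open {P-α, P-γ, P-δ}.
  A→P-γ 4, B→P-δ 4, C→P-γ 6, D→P-α 3, E→P-γ 5, F→P-γ 8  ⇒ total 30.
Compare {P-α, P-β, P-γ}: total 31.
Compare {P-β, P-γ, P-δ}: total 31.
No size-3 selection does better; minimum is 30.

30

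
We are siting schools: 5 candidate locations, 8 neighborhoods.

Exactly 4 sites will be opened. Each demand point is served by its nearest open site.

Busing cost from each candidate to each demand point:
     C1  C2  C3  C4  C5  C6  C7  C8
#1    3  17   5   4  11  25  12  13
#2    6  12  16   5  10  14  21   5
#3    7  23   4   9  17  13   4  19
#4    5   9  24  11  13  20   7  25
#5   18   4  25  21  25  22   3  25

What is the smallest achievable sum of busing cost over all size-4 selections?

46

Open {#1, #2, #3, #5}.
  C1→#1 3, C2→#5 4, C3→#3 4, C4→#1 4, C5→#2 10, C6→#3 13, C7→#5 3, C8→#2 5  ⇒ total 46.
Compare {#1, #2, #4, #5}: total 48.
Compare {#2, #3, #4, #5}: total 49.
No size-4 selection does better; minimum is 46.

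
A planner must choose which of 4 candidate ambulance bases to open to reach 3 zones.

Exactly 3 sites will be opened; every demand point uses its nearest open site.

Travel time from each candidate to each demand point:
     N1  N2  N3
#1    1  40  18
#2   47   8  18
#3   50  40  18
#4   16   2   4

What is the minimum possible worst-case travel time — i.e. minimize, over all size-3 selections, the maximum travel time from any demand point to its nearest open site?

4

Open {#1, #2, #4}.
  Farthest demand point is N3 at travel time 4 (to #4); all others are ≤ 4.
With {#1, #3, #4} the worst case is 4.
With {#2, #3, #4} the worst case is 16.
No size-3 selection achieves below 4.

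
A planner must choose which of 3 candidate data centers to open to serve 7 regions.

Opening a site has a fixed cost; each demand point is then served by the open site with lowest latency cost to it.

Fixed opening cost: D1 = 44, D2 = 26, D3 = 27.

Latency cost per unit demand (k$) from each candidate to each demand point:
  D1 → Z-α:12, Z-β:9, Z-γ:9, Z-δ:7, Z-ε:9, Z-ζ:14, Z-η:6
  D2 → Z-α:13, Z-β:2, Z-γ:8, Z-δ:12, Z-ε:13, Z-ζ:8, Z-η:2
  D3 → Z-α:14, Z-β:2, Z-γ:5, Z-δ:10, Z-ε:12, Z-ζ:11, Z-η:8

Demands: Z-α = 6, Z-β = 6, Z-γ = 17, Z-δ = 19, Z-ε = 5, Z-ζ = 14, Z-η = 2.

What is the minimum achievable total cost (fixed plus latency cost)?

Open {D1, D2, D3}: assign each demand point to its cheapest open site.
  Z-α→D1 6×12=72, Z-β→D2 6×2=12, Z-γ→D3 17×5=85, Z-δ→D1 19×7=133, Z-ε→D1 5×9=45, Z-ζ→D2 14×8=112, Z-η→D2 2×2=4
  latency cost 463, fixed 97 → total 560.
Compare {D1, D2}: latency cost 514 + fixed 70 = 584.
Compare {D1, D3}: latency cost 513 + fixed 71 = 584.
Compare {D2, D3}: latency cost 541 + fixed 53 = 594.
All other subsets cost ≥ 584. Minimum total cost: 560.

560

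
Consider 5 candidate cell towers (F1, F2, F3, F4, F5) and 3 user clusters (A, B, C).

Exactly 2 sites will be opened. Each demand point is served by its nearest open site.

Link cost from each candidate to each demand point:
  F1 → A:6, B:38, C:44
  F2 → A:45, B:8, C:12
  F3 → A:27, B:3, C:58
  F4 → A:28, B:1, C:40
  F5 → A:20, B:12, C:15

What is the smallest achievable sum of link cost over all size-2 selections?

26

Open {F1, F2}.
  A→F1 6, B→F2 8, C→F2 12  ⇒ total 26.
Compare {F1, F5}: total 33.
Compare {F4, F5}: total 36.
No size-2 selection does better; minimum is 26.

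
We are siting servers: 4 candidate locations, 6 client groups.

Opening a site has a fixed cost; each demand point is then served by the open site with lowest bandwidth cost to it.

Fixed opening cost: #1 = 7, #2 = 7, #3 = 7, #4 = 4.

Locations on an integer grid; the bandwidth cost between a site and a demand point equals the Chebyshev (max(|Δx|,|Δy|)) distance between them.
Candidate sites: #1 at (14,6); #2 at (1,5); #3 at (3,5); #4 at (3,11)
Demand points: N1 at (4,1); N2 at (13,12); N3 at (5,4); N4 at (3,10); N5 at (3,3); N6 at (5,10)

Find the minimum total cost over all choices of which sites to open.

Open {#3, #4}: assign each demand point to its cheapest open site.
  N1→#3 4, N2→#3 10, N3→#3 2, N4→#4 1, N5→#3 2, N6→#4 2
  bandwidth cost 21, fixed 11 → total 32.
Compare {#2, #4}: bandwidth cost 23 + fixed 11 = 34.
Compare {#3}: bandwidth cost 28 + fixed 7 = 35.
Compare {#1, #3, #4}: bandwidth cost 17 + fixed 18 = 35.
All other subsets cost ≥ 34. Minimum total cost: 32.

32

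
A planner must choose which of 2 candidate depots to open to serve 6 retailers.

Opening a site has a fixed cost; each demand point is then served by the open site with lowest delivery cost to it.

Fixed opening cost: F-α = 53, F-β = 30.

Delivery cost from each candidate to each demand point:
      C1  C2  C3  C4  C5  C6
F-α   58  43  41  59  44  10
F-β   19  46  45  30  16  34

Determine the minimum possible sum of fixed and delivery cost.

220

Open {F-β}: assign each demand point to its cheapest open site.
  C1→F-β 19, C2→F-β 46, C3→F-β 45, C4→F-β 30, C5→F-β 16, C6→F-β 34
  delivery cost 190, fixed 30 → total 220.
Compare {F-α, F-β}: delivery cost 159 + fixed 83 = 242.
Compare {F-α}: delivery cost 255 + fixed 53 = 308.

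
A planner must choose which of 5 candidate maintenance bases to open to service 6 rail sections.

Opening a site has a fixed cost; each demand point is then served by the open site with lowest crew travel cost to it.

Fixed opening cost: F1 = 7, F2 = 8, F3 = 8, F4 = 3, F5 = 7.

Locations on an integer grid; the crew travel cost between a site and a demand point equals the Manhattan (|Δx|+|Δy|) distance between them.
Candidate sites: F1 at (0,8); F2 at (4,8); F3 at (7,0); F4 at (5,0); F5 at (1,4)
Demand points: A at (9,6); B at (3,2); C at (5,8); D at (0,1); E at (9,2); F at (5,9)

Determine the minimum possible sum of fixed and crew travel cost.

37

Open {F2, F4}: assign each demand point to its cheapest open site.
  A→F2 7, B→F4 4, C→F2 1, D→F4 6, E→F4 6, F→F2 2
  crew travel cost 26, fixed 11 → total 37.
Compare {F2, F4, F5}: crew travel cost 24 + fixed 18 = 42.
Compare {F2, F5}: crew travel cost 28 + fixed 15 = 43.
Compare {F2, F3, F4}: crew travel cost 24 + fixed 19 = 43.
All other subsets cost ≥ 42. Minimum total cost: 37.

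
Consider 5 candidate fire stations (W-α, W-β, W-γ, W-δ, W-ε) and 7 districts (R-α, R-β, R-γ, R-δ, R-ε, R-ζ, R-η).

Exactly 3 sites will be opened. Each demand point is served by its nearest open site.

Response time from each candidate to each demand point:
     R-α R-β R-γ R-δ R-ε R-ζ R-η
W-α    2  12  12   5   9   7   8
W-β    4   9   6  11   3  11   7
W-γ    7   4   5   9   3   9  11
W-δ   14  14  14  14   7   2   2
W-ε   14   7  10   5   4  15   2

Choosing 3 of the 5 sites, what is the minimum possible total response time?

23

Open {W-α, W-γ, W-δ}.
  R-α→W-α 2, R-β→W-γ 4, R-γ→W-γ 5, R-δ→W-α 5, R-ε→W-γ 3, R-ζ→W-δ 2, R-η→W-δ 2  ⇒ total 23.
Compare {W-α, W-γ, W-ε}: total 28.
Compare {W-γ, W-δ, W-ε}: total 28.
No size-3 selection does better; minimum is 23.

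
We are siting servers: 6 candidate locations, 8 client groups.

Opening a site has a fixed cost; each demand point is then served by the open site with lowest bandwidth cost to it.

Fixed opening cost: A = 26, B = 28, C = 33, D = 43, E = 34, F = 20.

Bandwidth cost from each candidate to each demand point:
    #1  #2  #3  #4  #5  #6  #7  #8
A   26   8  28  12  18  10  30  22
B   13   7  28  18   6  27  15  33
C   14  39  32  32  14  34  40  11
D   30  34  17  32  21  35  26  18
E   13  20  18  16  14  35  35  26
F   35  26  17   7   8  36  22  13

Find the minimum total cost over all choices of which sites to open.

153

Open {B, F}: assign each demand point to its cheapest open site.
  #1→B 13, #2→B 7, #3→F 17, #4→F 7, #5→B 6, #6→B 27, #7→B 15, #8→F 13
  bandwidth cost 105, fixed 48 → total 153.
Compare {A, F}: bandwidth cost 111 + fixed 46 = 157.
Compare {A, B, F}: bandwidth cost 88 + fixed 74 = 162.
Compare {A, B}: bandwidth cost 113 + fixed 54 = 167.
All other subsets cost ≥ 157. Minimum total cost: 153.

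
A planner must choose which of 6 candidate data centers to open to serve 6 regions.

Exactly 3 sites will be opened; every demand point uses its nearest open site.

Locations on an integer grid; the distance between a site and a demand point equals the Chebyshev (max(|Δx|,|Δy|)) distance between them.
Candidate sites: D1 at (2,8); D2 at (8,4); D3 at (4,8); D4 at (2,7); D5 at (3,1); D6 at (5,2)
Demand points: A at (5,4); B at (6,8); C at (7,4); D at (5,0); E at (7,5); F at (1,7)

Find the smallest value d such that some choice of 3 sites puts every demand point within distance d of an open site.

Open {D1, D3, D6}.
  Farthest demand point is E at distance 3 (to D3); all others are ≤ 3.
With {D2, D3, D5} the worst case is 3.
With {D2, D3, D6} the worst case is 3.
No size-3 selection achieves below 3.

3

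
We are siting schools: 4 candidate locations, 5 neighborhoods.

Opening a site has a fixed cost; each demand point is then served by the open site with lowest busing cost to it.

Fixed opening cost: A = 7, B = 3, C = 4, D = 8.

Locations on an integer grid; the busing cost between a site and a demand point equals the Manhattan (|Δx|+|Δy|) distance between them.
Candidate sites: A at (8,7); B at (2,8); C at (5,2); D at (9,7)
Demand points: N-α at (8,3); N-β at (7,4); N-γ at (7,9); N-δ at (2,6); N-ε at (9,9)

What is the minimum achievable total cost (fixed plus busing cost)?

Open {A, B}: assign each demand point to its cheapest open site.
  N-α→A 4, N-β→A 4, N-γ→A 3, N-δ→B 2, N-ε→A 3
  busing cost 16, fixed 10 → total 26.
Compare {A}: busing cost 21 + fixed 7 = 28.
Compare {B, D}: busing cost 18 + fixed 11 = 29.
Compare {A, B, C}: busing cost 16 + fixed 14 = 30.
All other subsets cost ≥ 28. Minimum total cost: 26.

26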